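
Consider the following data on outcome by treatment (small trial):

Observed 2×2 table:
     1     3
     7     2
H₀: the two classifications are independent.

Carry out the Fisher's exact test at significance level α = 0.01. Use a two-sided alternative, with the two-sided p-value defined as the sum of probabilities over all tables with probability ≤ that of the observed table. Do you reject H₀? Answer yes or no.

reject H₀: no

Margins: r₁=4, r₂=9, c₁=8, c₂=5, n=13
p_obs = C(4,1)·C(9,7)/C(13,8); sum pmf over tables with pmf ≤ p_obs
p-value (two-sided) = 0.21678
At α=0.01: p ≥ α → fail to reject H₀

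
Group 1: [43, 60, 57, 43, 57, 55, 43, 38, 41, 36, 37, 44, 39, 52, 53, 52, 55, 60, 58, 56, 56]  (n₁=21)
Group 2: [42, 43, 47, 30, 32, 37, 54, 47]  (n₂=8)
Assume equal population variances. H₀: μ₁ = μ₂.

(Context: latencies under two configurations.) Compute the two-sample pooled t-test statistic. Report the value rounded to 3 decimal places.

test statistic = 2.266

x̄₁=49.286, s₁=8.320, n₁=21
x̄₂=41.500, s₂=8.124, n₂=8
s_p² = [20·8.320² + 7·8.124²]/27 = 68.3810
SE = √(s_p²·(1/21+1/8)) = 3.4357
t = (49.286−41.500)/3.4357 = 2.2661
df = 27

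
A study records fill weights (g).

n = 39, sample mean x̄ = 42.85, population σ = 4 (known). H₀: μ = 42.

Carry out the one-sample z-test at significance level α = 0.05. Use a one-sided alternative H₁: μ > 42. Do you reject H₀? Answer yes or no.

SE = σ/√n = 4/√39 = 0.6405
z = (x̄−μ₀)/SE = (42.85−42)/0.6405 = 1.3271
p-value (one-sided, H₁ greater) = 0.09224
At α=0.05: p ≥ α → fail to reject H₀

reject H₀: no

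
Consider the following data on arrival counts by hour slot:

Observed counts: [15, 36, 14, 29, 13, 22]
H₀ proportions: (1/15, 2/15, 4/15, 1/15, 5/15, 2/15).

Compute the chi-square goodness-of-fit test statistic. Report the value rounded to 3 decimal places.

n = 129; E_i = n·p_i = [8.60, 17.20, 34.40, 8.60, 43.00, 17.20]
χ² = (15−8.60)²/8.60 + (36−17.20)²/17.20 + (14−34.40)²/34.40 + (29−8.60)²/8.60 + (13−43.00)²/43.00 + (22−17.20)²/17.20 = 108.0698
df = 5

test statistic = 108.070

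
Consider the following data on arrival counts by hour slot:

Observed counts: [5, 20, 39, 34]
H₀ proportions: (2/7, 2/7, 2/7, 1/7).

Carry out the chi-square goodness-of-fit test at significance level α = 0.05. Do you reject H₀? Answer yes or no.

n = 98; E_i = n·p_i = [28.00, 28.00, 28.00, 14.00]
χ² = (5−28.00)²/28.00 + (20−28.00)²/28.00 + (39−28.00)²/28.00 + (34−14.00)²/14.00 = 54.0714
df = 3
p-value (upper-tail) = 0.00000
At α=0.05: p < α → reject H₀

reject H₀: yes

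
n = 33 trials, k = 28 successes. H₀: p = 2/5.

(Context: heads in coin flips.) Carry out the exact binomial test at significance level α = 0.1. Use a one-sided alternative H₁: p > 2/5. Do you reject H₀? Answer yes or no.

Exact binomial: n=33, k=28, p₀=2/5=0.4000
P(X≥28) from Σ C(n,i)·p₀^i·(1−p₀)^(n−i)
p-value (one-sided, H₁ greater) = 0.00000
At α=0.1: p < α → reject H₀

reject H₀: yes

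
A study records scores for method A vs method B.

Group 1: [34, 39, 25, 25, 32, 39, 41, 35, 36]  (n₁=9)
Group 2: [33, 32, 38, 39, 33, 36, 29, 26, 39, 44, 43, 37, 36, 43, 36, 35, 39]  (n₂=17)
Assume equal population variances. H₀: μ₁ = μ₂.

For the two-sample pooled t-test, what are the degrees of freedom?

df = n₁ + n₂ − 2 = 9 + 17 − 2 = 24

degrees of freedom = 24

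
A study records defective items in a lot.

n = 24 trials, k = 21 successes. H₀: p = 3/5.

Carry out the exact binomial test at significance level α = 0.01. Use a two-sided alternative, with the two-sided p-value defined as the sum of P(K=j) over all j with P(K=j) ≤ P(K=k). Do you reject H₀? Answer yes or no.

reject H₀: yes

Exact binomial: n=24, k=21, p₀=3/5=0.6000
P(X=j) = C(n,j)·p₀^j·(1−p₀)^(n−j); p = Σ P(X=j) over j with P(X=j) ≤ P(X=21)
p-value (two-sided) = 0.00571
At α=0.01: p < α → reject H₀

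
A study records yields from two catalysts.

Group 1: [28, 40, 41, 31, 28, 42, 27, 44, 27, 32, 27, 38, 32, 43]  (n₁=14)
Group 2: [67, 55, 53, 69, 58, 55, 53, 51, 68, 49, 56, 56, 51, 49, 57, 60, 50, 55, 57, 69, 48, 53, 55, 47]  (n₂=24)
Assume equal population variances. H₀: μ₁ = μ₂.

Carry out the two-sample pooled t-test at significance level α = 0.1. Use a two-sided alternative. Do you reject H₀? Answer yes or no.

x̄₁=34.286, s₁=6.684, n₁=14
x̄₂=55.875, s₂=6.543, n₂=24
s_p² = [13·6.684² + 23·6.543²]/36 = 43.4856
SE = √(s_p²·(1/14+1/24)) = 2.2177
t = (34.286−55.875)/2.2177 = -9.7352
df = 36
p-value (two-sided) = 0.00000
At α=0.1: p < α → reject H₀

reject H₀: yes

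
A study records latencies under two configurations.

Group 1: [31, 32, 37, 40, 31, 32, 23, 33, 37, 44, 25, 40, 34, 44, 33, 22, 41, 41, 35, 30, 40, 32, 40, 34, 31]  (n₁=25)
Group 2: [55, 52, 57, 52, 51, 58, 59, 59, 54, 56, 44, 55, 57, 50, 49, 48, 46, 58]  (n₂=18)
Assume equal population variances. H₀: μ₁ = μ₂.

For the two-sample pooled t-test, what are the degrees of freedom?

degrees of freedom = 41

df = n₁ + n₂ − 2 = 25 + 18 − 2 = 41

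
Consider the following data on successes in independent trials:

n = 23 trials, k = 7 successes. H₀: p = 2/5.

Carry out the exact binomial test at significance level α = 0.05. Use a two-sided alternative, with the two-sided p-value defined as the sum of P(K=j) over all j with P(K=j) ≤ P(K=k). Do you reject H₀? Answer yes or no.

reject H₀: no

Exact binomial: n=23, k=7, p₀=2/5=0.4000
P(X=j) = C(n,j)·p₀^j·(1−p₀)^(n−j); p = Σ P(X=j) over j with P(X=j) ≤ P(X=7)
p-value (two-sided) = 0.40091
At α=0.05: p ≥ α → fail to reject H₀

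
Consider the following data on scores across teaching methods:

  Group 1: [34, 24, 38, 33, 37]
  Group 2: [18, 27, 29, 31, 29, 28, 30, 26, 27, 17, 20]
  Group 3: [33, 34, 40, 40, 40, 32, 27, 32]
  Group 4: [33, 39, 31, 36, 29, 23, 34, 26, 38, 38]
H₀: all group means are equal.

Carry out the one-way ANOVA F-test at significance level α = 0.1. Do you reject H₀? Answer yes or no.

reject H₀: yes

Group means [33.20, 25.64, 34.75, 32.70], grand mean 30.971
SSB = Σnᵢ(x̄ᵢ−x̄)² = 482.025; SSW = ΣΣ(x−x̄ᵢ)² = 792.945
MSB = 482.025/3 = 160.6750; MSW = 792.945/30 = 26.4315
F = MSB/MSW = 6.0789
df = (3, 30)
p-value (upper-tail) = 0.00233
At α=0.1: p < α → reject H₀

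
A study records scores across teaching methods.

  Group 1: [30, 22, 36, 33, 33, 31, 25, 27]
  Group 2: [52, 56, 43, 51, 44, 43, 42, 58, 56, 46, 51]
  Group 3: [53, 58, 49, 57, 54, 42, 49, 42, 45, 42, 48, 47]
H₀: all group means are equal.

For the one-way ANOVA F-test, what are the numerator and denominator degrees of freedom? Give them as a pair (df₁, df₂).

k = 3 groups, N = 31 total
df = (k−1, N−k) = (3−1, 31−3) = (2, 28)

degrees of freedom = [2, 28]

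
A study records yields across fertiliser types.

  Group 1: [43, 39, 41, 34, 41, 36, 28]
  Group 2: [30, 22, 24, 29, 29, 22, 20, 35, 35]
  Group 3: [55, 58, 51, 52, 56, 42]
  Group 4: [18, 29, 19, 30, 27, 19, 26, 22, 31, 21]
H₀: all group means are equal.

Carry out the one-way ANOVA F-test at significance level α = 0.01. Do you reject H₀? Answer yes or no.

reject H₀: yes

Group means [37.43, 27.33, 52.33, 24.20], grand mean 33.250
SSB = Σnᵢ(x̄ᵢ−x̄)² = 3441.352; SSW = ΣΣ(x−x̄ᵢ)² = 796.648
MSB = 3441.352/3 = 1147.1175; MSW = 796.648/28 = 28.4517
F = MSB/MSW = 40.3181
df = (3, 28)
p-value (upper-tail) = 0.00000
At α=0.01: p < α → reject H₀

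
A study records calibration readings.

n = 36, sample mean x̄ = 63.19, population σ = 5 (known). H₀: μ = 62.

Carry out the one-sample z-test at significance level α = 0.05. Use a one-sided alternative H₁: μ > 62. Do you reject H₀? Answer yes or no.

SE = σ/√n = 5/√36 = 0.8333
z = (x̄−μ₀)/SE = (63.19−62)/0.8333 = 1.4280
p-value (one-sided, H₁ greater) = 0.07665
At α=0.05: p ≥ α → fail to reject H₀

reject H₀: no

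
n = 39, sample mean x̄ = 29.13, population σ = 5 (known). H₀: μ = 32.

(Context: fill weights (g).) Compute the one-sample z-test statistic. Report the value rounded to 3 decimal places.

test statistic = -3.585

SE = σ/√n = 5/√39 = 0.8006
z = (x̄−μ₀)/SE = (29.13−32)/0.8006 = -3.5846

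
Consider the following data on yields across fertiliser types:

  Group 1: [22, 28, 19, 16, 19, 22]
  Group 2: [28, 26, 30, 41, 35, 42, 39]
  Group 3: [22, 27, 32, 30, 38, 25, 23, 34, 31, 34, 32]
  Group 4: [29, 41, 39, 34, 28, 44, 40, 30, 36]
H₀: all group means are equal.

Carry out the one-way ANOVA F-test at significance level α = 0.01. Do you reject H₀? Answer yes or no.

reject H₀: yes

Group means [21.00, 34.43, 29.82, 35.67], grand mean 30.788
SSB = Σnᵢ(x̄ᵢ−x̄)² = 892.165; SSW = ΣΣ(x−x̄ᵢ)² = 855.351
MSB = 892.165/3 = 297.3882; MSW = 855.351/29 = 29.4948
F = MSB/MSW = 10.0827
df = (3, 29)
p-value (upper-tail) = 0.00010
At α=0.01: p < α → reject H₀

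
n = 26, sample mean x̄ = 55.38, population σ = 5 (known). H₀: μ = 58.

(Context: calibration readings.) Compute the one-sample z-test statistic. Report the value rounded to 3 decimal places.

test statistic = -2.672

SE = σ/√n = 5/√26 = 0.9806
z = (x̄−μ₀)/SE = (55.38−58)/0.9806 = -2.6719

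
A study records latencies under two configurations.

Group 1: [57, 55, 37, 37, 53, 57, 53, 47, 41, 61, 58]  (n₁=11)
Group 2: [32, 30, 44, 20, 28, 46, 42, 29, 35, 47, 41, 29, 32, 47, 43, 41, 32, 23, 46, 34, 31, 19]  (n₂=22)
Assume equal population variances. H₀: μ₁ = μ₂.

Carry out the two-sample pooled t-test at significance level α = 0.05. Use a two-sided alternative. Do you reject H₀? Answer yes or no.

reject H₀: yes

x̄₁=50.545, s₁=8.664, n₁=11
x̄₂=35.045, s₂=8.759, n₂=22
s_p² = [10·8.664² + 21·8.759²]/31 = 76.1833
SE = √(s_p²·(1/11+1/22)) = 3.2231
t = (50.545−35.045)/3.2231 = 4.8090
df = 31
p-value (two-sided) = 0.00004
At α=0.05: p < α → reject H₀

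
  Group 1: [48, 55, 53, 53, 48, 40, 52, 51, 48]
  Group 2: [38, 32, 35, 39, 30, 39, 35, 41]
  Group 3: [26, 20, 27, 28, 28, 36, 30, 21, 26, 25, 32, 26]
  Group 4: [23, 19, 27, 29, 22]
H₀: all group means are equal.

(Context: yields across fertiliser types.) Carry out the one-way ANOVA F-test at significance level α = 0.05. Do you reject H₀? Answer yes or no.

Group means [49.78, 36.12, 27.08, 24.00], grand mean 34.765
SSB = Σnᵢ(x̄ᵢ−x̄)² = 3330.770; SSW = ΣΣ(x−x̄ᵢ)² = 533.347
MSB = 3330.770/3 = 1110.2568; MSW = 533.347/30 = 17.7782
F = MSB/MSW = 62.4503
df = (3, 30)
p-value (upper-tail) = 0.00000
At α=0.05: p < α → reject H₀

reject H₀: yes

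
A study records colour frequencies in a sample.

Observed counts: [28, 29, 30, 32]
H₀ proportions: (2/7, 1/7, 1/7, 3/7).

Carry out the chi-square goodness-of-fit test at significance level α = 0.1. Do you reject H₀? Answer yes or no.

reject H₀: yes

n = 119; E_i = n·p_i = [34.00, 17.00, 17.00, 51.00]
χ² = (28−34.00)²/34.00 + (29−17.00)²/17.00 + (30−17.00)²/17.00 + (32−51.00)²/51.00 = 26.5490
df = 3
p-value (upper-tail) = 0.00001
At α=0.1: p < α → reject H₀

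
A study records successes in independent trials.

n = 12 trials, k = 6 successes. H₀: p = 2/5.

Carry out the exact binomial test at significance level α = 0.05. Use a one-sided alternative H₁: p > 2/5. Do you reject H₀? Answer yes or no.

Exact binomial: n=12, k=6, p₀=2/5=0.4000
P(X≥6) from Σ C(n,i)·p₀^i·(1−p₀)^(n−i)
p-value (one-sided, H₁ greater) = 0.33479
At α=0.05: p ≥ α → fail to reject H₀

reject H₀: no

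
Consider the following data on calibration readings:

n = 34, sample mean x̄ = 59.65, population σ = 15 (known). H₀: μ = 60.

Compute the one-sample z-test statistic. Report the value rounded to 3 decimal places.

test statistic = -0.136

SE = σ/√n = 15/√34 = 2.5725
z = (x̄−μ₀)/SE = (59.65−60)/2.5725 = -0.1361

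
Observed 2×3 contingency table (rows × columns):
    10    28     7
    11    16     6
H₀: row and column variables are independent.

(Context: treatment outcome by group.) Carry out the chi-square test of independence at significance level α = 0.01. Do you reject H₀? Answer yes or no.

reject H₀: no

Row totals [45, 33], col totals [21, 44, 13], n=78
χ² = (10−12.12)²/12.12 + (28−25.38)²/25.38 + (7−7.50)²/7.50 + (11−8.88)²/8.88 + (16−18.62)²/18.62 + (6−5.50)²/5.50 = 1.5887
df = 2
p-value (upper-tail) = 0.45187
At α=0.01: p ≥ α → fail to reject H₀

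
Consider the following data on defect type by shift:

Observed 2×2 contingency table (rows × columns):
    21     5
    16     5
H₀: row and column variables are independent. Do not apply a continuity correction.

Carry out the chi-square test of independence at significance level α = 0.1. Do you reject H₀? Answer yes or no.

Row totals [26, 21], col totals [37, 10], n=47
χ² = (21−20.47)²/20.47 + (5−5.53)²/5.53 + (16−16.53)²/16.53 + (5−4.47)²/4.47 = 0.1454
df = 1
p-value (upper-tail) = 0.70296
At α=0.1: p ≥ α → fail to reject H₀

reject H₀: no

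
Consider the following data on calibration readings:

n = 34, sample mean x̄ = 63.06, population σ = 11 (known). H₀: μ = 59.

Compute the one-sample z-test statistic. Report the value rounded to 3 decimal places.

SE = σ/√n = 11/√34 = 1.8865
z = (x̄−μ₀)/SE = (63.06−59)/1.8865 = 2.1522

test statistic = 2.152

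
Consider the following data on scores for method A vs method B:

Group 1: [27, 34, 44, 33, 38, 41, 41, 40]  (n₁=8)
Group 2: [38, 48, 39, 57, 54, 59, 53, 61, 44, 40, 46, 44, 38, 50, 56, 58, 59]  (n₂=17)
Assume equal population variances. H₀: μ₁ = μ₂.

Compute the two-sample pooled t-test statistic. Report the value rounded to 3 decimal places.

test statistic = -3.889

x̄₁=37.250, s₁=5.548, n₁=8
x̄₂=49.647, s₂=8.124, n₂=17
s_p² = [7·5.548² + 16·8.124²]/23 = 55.2775
SE = √(s_p²·(1/8+1/17)) = 3.1877
t = (37.250−49.647)/3.1877 = -3.8891
df = 23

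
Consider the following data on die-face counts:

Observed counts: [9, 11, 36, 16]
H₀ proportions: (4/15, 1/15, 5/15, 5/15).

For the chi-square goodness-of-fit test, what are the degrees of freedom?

degrees of freedom = 3

df = k − 1 = 4 − 1 = 3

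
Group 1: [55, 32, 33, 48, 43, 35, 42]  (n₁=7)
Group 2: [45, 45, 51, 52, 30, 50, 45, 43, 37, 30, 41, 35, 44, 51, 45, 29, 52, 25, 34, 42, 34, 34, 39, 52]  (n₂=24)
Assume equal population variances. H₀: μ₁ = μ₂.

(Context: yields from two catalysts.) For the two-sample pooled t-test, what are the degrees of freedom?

df = n₁ + n₂ − 2 = 7 + 24 − 2 = 29

degrees of freedom = 29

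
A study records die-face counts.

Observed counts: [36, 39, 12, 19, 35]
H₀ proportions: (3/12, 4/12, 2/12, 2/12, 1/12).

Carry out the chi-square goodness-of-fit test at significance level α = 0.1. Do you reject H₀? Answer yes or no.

n = 141; E_i = n·p_i = [35.25, 47.00, 23.50, 23.50, 11.75]
χ² = (36−35.25)²/35.25 + (39−47.00)²/47.00 + (12−23.50)²/23.50 + (19−23.50)²/23.50 + (35−11.75)²/11.75 = 53.8723
df = 4
p-value (upper-tail) = 0.00000
At α=0.1: p < α → reject H₀

reject H₀: yes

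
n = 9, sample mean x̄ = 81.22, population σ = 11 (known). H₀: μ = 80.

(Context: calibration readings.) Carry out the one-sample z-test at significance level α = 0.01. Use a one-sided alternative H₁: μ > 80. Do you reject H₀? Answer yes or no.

SE = σ/√n = 11/√9 = 3.6667
z = (x̄−μ₀)/SE = (81.22−80)/3.6667 = 0.3327
p-value (one-sided, H₁ greater) = 0.36967
At α=0.01: p ≥ α → fail to reject H₀

reject H₀: no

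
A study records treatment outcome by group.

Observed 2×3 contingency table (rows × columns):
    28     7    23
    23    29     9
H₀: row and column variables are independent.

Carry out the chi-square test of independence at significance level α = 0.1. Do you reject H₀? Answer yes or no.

Row totals [58, 61], col totals [51, 36, 32], n=119
χ² = (28−24.86)²/24.86 + (7−17.55)²/17.55 + (23−15.60)²/15.60 + (23−26.14)²/26.14 + (29−18.45)²/18.45 + (9−16.40)²/16.40 = 19.9967
df = 2
p-value (upper-tail) = 0.00005
At α=0.1: p < α → reject H₀

reject H₀: yes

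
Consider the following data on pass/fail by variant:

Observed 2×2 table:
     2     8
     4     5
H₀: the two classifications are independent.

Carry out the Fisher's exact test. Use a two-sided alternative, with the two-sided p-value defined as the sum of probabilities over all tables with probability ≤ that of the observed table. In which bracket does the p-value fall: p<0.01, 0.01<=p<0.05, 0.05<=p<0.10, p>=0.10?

p-value bracket: p>=0.10

Margins: r₁=10, r₂=9, c₁=6, c₂=13, n=19
p_obs = C(10,2)·C(9,4)/C(19,6); sum pmf over tables with pmf ≤ p_obs
p-value (two-sided) = 0.34985
→ bracket: p>=0.10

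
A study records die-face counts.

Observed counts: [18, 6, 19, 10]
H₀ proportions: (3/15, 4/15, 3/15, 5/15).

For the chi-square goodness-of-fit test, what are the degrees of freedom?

degrees of freedom = 3

df = k − 1 = 4 − 1 = 3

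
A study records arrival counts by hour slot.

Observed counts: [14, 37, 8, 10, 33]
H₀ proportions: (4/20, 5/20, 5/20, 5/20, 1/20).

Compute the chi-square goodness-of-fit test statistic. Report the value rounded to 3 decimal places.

test statistic = 181.255

n = 102; E_i = n·p_i = [20.40, 25.50, 25.50, 25.50, 5.10]
χ² = (14−20.40)²/20.40 + (37−25.50)²/25.50 + (8−25.50)²/25.50 + (10−25.50)²/25.50 + (33−5.10)²/5.10 = 181.2549
df = 4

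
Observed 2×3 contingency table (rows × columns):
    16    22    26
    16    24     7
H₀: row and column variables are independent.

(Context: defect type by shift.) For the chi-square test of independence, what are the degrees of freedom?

degrees of freedom = 2

df = (r−1)(c−1) = (2−1)·(3−1) = 2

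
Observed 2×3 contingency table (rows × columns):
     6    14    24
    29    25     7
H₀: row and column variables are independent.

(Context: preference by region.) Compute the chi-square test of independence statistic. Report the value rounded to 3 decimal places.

test statistic = 25.454

Row totals [44, 61], col totals [35, 39, 31], n=105
χ² = (6−14.67)²/14.67 + (14−16.34)²/16.34 + (24−12.99)²/12.99 + (29−20.33)²/20.33 + (25−22.66)²/22.66 + (7−18.01)²/18.01 = 25.4543
df = 2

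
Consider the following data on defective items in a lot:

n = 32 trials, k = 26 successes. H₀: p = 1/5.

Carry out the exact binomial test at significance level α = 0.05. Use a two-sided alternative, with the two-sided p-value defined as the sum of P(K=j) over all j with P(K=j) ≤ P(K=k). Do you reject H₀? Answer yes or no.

reject H₀: yes

Exact binomial: n=32, k=26, p₀=1/5=0.2000
P(X=j) = C(n,j)·p₀^j·(1−p₀)^(n−j); p = Σ P(X=j) over j with P(X=j) ≤ P(X=26)
p-value (two-sided) = 0.00000
At α=0.05: p < α → reject H₀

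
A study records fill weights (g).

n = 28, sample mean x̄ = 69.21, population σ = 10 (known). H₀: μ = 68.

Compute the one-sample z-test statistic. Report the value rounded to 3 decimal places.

SE = σ/√n = 10/√28 = 1.8898
z = (x̄−μ₀)/SE = (69.21−68)/1.8898 = 0.6403

test statistic = 0.640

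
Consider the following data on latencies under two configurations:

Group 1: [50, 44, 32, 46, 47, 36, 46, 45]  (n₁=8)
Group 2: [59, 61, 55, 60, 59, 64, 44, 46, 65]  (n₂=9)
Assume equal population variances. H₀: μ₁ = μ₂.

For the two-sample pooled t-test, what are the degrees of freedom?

degrees of freedom = 15

df = n₁ + n₂ − 2 = 8 + 9 − 2 = 15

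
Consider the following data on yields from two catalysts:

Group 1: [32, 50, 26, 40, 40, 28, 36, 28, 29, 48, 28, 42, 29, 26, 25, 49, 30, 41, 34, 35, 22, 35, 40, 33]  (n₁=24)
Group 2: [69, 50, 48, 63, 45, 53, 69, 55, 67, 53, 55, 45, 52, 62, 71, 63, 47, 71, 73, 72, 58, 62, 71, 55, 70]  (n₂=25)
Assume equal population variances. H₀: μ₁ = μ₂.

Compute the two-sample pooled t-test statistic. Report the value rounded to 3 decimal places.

test statistic = -10.286

x̄₁=34.417, s₁=7.890, n₁=24
x̄₂=59.960, s₂=9.392, n₂=25
s_p² = [23·7.890² + 24·9.392²]/47 = 75.5062
SE = √(s_p²·(1/24+1/25)) = 2.4832
t = (34.417−59.960)/2.4832 = -10.2864
df = 47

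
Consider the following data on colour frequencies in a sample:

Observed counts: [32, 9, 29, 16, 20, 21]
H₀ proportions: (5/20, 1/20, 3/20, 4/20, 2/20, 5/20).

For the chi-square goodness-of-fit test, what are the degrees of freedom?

df = k − 1 = 6 − 1 = 5

degrees of freedom = 5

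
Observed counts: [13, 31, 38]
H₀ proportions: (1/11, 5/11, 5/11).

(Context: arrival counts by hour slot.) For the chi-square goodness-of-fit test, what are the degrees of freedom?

degrees of freedom = 2

df = k − 1 = 3 − 1 = 2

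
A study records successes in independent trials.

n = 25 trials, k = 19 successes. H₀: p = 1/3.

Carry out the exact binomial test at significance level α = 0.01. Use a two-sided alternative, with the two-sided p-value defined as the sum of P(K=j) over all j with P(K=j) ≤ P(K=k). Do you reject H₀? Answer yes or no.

Exact binomial: n=25, k=19, p₀=1/3=0.3333
P(X=j) = C(n,j)·p₀^j·(1−p₀)^(n−j); p = Σ P(X=j) over j with P(X=j) ≤ P(X=19)
p-value (two-sided) = 0.00002
At α=0.01: p < α → reject H₀

reject H₀: yes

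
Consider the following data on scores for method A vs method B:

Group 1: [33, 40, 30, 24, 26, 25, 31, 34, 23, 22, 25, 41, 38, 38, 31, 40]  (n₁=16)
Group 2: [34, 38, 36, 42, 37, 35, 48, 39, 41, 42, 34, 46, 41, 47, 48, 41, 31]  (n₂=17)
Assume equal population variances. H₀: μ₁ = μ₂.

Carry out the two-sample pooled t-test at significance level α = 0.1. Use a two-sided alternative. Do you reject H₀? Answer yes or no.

x̄₁=31.312, s₁=6.651, n₁=16
x̄₂=40.000, s₂=5.196, n₂=17
s_p² = [15·6.651² + 16·5.196²]/31 = 35.3367
SE = √(s_p²·(1/16+1/17)) = 2.0705
t = (31.312−40.000)/2.0705 = -4.1957
df = 31
p-value (two-sided) = 0.00021
At α=0.1: p < α → reject H₀

reject H₀: yes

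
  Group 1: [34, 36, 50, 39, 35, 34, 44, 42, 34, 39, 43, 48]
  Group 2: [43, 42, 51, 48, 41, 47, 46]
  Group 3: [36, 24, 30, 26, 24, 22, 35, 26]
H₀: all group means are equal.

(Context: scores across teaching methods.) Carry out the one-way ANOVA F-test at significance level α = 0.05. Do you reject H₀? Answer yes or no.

Group means [39.83, 45.43, 27.88], grand mean 37.741
SSB = Σnᵢ(x̄ᵢ−x̄)² = 1244.929; SSW = ΣΣ(x−x̄ᵢ)² = 614.256
MSB = 1244.929/2 = 622.4646; MSW = 614.256/24 = 25.5940
F = MSB/MSW = 24.3207
df = (2, 24)
p-value (upper-tail) = 0.00000
At α=0.05: p < α → reject H₀

reject H₀: yes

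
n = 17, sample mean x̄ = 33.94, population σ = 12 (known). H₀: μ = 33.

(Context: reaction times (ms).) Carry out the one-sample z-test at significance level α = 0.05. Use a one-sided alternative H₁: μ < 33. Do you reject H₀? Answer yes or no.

reject H₀: no

SE = σ/√n = 12/√17 = 2.9104
z = (x̄−μ₀)/SE = (33.94−33)/2.9104 = 0.3230
p-value (one-sided, H₁ less) = 0.62664
At α=0.05: p ≥ α → fail to reject H₀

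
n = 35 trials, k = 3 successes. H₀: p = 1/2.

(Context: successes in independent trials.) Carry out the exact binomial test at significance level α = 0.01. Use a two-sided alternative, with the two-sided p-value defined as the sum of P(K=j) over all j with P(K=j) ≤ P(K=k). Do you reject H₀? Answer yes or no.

Exact binomial: n=35, k=3, p₀=1/2=0.5000
P(X=j) = C(n,j)·p₀^j·(1−p₀)^(n−j); p = Σ P(X=j) over j with P(X=j) ≤ P(X=3)
p-value (two-sided) = 0.00000
At α=0.01: p < α → reject H₀

reject H₀: yes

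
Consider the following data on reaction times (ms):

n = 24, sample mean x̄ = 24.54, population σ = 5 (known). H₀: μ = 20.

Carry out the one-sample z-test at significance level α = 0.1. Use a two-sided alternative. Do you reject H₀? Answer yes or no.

reject H₀: yes

SE = σ/√n = 5/√24 = 1.0206
z = (x̄−μ₀)/SE = (24.54−20)/1.0206 = 4.4483
p-value (two-sided) = 0.00001
At α=0.1: p < α → reject H₀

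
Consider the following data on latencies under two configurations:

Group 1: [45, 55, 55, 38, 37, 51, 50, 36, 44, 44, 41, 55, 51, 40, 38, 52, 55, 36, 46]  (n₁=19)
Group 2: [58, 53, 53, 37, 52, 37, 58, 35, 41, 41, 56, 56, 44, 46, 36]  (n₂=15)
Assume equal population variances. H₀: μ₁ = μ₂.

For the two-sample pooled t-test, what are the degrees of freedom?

df = n₁ + n₂ − 2 = 19 + 15 − 2 = 32

degrees of freedom = 32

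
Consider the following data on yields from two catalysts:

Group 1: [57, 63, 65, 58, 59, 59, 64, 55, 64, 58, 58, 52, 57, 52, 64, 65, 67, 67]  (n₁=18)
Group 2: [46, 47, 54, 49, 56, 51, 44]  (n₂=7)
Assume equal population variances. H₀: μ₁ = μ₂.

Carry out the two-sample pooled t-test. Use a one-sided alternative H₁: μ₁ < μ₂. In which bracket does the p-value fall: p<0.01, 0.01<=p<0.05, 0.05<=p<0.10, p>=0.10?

x̄₁=60.222, s₁=4.784, n₁=18
x̄₂=49.571, s₂=4.353, n₂=7
s_p² = [17·4.784² + 6·4.353²]/23 = 21.8620
SE = √(s_p²·(1/18+1/7)) = 2.0827
t = (60.222−49.571)/2.0827 = 5.1139
df = 23
p-value (one-sided, H₁ less) = 0.99998
→ bracket: p>=0.10

p-value bracket: p>=0.10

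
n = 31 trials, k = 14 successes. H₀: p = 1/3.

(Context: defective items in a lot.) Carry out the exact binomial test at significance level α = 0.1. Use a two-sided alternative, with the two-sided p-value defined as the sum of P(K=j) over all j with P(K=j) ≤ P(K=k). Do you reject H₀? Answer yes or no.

reject H₀: no

Exact binomial: n=31, k=14, p₀=1/3=0.3333
P(X=j) = C(n,j)·p₀^j·(1−p₀)^(n−j); p = Σ P(X=j) over j with P(X=j) ≤ P(X=14)
p-value (two-sided) = 0.18289
At α=0.1: p ≥ α → fail to reject H₀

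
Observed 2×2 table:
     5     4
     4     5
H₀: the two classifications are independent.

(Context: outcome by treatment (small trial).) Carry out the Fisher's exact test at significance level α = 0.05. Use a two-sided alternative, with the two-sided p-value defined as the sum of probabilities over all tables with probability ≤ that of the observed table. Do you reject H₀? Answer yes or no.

reject H₀: no

Margins: r₁=9, r₂=9, c₁=9, c₂=9, n=18
p_obs = C(9,5)·C(9,4)/C(18,9); sum pmf over tables with pmf ≤ p_obs
p-value (two-sided) = 1.00000
At α=0.05: p ≥ α → fail to reject H₀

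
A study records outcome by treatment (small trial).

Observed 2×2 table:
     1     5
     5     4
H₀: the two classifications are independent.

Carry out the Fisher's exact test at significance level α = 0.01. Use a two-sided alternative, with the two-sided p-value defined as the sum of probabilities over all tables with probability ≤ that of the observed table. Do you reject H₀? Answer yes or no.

Margins: r₁=6, r₂=9, c₁=6, c₂=9, n=15
p_obs = C(6,1)·C(9,5)/C(15,6); sum pmf over tables with pmf ≤ p_obs
p-value (two-sided) = 0.28671
At α=0.01: p ≥ α → fail to reject H₀

reject H₀: no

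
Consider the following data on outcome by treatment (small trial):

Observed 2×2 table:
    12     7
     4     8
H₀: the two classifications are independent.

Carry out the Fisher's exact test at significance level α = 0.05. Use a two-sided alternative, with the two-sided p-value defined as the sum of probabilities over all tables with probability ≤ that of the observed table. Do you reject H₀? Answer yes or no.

Margins: r₁=19, r₂=12, c₁=16, c₂=15, n=31
p_obs = C(19,12)·C(12,4)/C(31,16); sum pmf over tables with pmf ≤ p_obs
p-value (two-sided) = 0.14888
At α=0.05: p ≥ α → fail to reject H₀

reject H₀: no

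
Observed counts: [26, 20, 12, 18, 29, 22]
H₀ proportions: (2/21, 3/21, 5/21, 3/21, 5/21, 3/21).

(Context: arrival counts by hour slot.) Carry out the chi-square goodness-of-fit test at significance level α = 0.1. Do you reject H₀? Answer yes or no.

n = 127; E_i = n·p_i = [12.10, 18.14, 30.24, 18.14, 30.24, 18.14]
χ² = (26−12.10)²/12.10 + (20−18.14)²/18.14 + (12−30.24)²/30.24 + (18−18.14)²/18.14 + (29−30.24)²/30.24 + (22−18.14)²/18.14 = 28.0472
df = 5
p-value (upper-tail) = 0.00004
At α=0.1: p < α → reject H₀

reject H₀: yes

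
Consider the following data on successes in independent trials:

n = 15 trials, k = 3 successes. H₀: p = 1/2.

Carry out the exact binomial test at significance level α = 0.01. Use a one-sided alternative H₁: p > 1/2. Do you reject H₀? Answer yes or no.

Exact binomial: n=15, k=3, p₀=1/2=0.5000
P(X≥3) from Σ C(n,i)·p₀^i·(1−p₀)^(n−i)
p-value (one-sided, H₁ greater) = 0.99631
At α=0.01: p ≥ α → fail to reject H₀

reject H₀: no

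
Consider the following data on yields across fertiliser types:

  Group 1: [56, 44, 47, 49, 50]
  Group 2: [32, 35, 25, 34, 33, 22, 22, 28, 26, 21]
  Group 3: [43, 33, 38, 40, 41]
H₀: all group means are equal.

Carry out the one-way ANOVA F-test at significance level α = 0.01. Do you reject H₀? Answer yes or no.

reject H₀: yes

Group means [49.20, 27.80, 39.00], grand mean 35.950
SSB = Σnᵢ(x̄ᵢ−x̄)² = 1588.550; SSW = ΣΣ(x−x̄ᵢ)² = 396.400
MSB = 1588.550/2 = 794.2750; MSW = 396.400/17 = 23.3176
F = MSB/MSW = 34.0633
df = (2, 17)
p-value (upper-tail) = 0.00000
At α=0.01: p < α → reject H₀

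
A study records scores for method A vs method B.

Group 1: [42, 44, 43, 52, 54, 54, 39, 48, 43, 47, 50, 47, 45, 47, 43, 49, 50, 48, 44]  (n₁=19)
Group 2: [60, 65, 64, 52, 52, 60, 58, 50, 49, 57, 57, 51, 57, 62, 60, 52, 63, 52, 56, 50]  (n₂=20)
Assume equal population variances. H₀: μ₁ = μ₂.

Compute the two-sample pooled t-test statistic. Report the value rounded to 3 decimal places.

x̄₁=46.789, s₁=4.117, n₁=19
x̄₂=56.350, s₂=5.092, n₂=20
s_p² = [18·4.117² + 19·5.092²]/37 = 21.5597
SE = √(s_p²·(1/19+1/20)) = 1.4875
t = (46.789−56.350)/1.4875 = -6.4272
df = 37

test statistic = -6.427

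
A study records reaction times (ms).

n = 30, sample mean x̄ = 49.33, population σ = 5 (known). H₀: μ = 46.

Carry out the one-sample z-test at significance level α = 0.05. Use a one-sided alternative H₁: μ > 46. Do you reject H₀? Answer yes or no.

reject H₀: yes

SE = σ/√n = 5/√30 = 0.9129
z = (x̄−μ₀)/SE = (49.33−46)/0.9129 = 3.6478
p-value (one-sided, H₁ greater) = 0.00013
At α=0.05: p < α → reject H₀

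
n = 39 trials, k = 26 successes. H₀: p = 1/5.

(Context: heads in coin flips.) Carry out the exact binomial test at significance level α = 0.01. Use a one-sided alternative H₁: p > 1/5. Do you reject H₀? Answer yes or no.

reject H₀: yes

Exact binomial: n=39, k=26, p₀=1/5=0.2000
P(X≥26) from Σ C(n,i)·p₀^i·(1−p₀)^(n−i)
p-value (one-sided, H₁ greater) = 0.00000
At α=0.01: p < α → reject H₀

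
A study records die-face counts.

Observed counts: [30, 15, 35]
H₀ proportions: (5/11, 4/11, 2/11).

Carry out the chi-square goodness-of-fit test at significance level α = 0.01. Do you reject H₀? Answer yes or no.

n = 80; E_i = n·p_i = [36.36, 29.09, 14.55]
χ² = (30−36.36)²/36.36 + (15−29.09)²/29.09 + (35−14.55)²/14.55 = 36.7031
df = 2
p-value (upper-tail) = 0.00000
At α=0.01: p < α → reject H₀

reject H₀: yes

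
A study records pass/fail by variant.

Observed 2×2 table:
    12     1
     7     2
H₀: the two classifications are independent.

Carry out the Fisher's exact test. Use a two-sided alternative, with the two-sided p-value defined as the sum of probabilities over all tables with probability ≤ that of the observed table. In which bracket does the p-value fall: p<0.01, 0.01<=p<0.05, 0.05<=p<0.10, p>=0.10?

Margins: r₁=13, r₂=9, c₁=19, c₂=3, n=22
p_obs = C(13,12)·C(9,7)/C(22,19); sum pmf over tables with pmf ≤ p_obs
p-value (two-sided) = 0.54416
→ bracket: p>=0.10

p-value bracket: p>=0.10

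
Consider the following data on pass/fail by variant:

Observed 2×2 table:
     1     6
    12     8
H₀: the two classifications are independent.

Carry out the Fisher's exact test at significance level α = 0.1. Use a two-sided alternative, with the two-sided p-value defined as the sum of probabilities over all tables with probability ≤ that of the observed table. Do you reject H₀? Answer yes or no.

Margins: r₁=7, r₂=20, c₁=13, c₂=14, n=27
p_obs = C(7,1)·C(20,12)/C(27,13); sum pmf over tables with pmf ≤ p_obs
p-value (two-sided) = 0.07681
At α=0.1: p < α → reject H₀

reject H₀: yes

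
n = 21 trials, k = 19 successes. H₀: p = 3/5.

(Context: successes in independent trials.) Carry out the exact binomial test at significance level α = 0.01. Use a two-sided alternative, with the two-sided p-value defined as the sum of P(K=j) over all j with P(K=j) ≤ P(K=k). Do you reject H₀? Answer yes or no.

reject H₀: yes

Exact binomial: n=21, k=19, p₀=3/5=0.6000
P(X=j) = C(n,j)·p₀^j·(1−p₀)^(n−j); p = Σ P(X=j) over j with P(X=j) ≤ P(X=19)
p-value (two-sided) = 0.00321
At α=0.01: p < α → reject H₀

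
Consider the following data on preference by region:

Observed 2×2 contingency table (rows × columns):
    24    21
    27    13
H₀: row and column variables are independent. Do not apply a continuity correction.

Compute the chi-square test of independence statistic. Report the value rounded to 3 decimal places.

Row totals [45, 40], col totals [51, 34], n=85
χ² = (24−27.00)²/27.00 + (21−18.00)²/18.00 + (27−24.00)²/24.00 + (13−16.00)²/16.00 = 1.7708
df = 1

test statistic = 1.771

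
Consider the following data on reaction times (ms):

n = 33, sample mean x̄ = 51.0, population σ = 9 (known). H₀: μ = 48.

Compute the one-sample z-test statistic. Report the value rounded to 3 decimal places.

test statistic = 1.915

SE = σ/√n = 9/√33 = 1.5667
z = (x̄−μ₀)/SE = (51.0−48)/1.5667 = 1.9149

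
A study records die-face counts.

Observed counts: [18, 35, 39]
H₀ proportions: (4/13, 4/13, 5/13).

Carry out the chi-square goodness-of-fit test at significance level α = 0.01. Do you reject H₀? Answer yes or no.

n = 92; E_i = n·p_i = [28.31, 28.31, 35.38]
χ² = (18−28.31)²/28.31 + (35−28.31)²/28.31 + (39−35.38)²/35.38 = 5.7049
df = 2
p-value (upper-tail) = 0.05770
At α=0.01: p ≥ α → fail to reject H₀

reject H₀: no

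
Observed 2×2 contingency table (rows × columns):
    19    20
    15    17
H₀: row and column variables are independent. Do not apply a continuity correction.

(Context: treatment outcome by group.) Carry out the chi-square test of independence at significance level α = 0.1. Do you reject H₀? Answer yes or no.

reject H₀: no

Row totals [39, 32], col totals [34, 37], n=71
χ² = (19−18.68)²/18.68 + (20−20.32)²/20.32 + (15−15.32)²/15.32 + (17−16.68)²/16.68 = 0.0239
df = 1
p-value (upper-tail) = 0.87708
At α=0.1: p ≥ α → fail to reject H₀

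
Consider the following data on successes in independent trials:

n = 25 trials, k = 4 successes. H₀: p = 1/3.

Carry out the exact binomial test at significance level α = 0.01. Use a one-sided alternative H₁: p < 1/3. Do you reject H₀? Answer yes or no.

Exact binomial: n=25, k=4, p₀=1/3=0.3333
P(X≤4) from Σ C(n,i)·p₀^i·(1−p₀)^(n−i)
p-value (one-sided, H₁ less) = 0.04620
At α=0.01: p ≥ α → fail to reject H₀

reject H₀: no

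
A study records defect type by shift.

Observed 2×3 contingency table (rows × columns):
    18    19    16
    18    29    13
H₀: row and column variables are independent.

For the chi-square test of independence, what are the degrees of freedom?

degrees of freedom = 2

df = (r−1)(c−1) = (2−1)·(3−1) = 2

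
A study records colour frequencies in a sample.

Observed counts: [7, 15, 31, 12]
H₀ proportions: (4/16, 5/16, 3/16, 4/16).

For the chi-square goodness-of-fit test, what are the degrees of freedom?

df = k − 1 = 4 − 1 = 3

degrees of freedom = 3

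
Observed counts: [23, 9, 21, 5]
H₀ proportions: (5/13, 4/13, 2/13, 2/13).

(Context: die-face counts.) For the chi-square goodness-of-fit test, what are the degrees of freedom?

df = k − 1 = 4 − 1 = 3

degrees of freedom = 3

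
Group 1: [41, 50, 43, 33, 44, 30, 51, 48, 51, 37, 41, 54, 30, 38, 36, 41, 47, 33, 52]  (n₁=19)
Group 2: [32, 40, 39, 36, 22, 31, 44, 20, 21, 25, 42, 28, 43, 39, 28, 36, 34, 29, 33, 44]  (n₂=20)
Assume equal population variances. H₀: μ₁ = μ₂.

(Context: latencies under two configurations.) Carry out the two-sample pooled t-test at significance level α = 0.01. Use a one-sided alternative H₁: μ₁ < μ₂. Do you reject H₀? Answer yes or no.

x̄₁=42.105, s₁=7.695, n₁=19
x̄₂=33.300, s₂=7.713, n₂=20
s_p² = [18·7.695² + 19·7.713²]/37 = 59.3511
SE = √(s_p²·(1/19+1/20)) = 2.4681
t = (42.105−33.300)/2.4681 = 3.5677
df = 37
p-value (one-sided, H₁ less) = 0.99949
At α=0.01: p ≥ α → fail to reject H₀

reject H₀: no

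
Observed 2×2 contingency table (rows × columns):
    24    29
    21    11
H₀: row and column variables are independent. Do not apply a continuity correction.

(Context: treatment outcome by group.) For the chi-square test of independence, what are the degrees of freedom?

df = (r−1)(c−1) = (2−1)·(2−1) = 1

degrees of freedom = 1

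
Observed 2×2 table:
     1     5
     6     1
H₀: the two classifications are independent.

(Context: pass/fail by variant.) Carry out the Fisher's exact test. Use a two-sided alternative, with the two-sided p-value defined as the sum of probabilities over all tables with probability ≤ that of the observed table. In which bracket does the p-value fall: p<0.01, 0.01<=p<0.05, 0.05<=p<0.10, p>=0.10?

p-value bracket: 0.01<=p<0.05

Margins: r₁=6, r₂=7, c₁=7, c₂=6, n=13
p_obs = C(6,1)·C(7,6)/C(13,7); sum pmf over tables with pmf ≤ p_obs
p-value (two-sided) = 0.02914
→ bracket: 0.01<=p<0.05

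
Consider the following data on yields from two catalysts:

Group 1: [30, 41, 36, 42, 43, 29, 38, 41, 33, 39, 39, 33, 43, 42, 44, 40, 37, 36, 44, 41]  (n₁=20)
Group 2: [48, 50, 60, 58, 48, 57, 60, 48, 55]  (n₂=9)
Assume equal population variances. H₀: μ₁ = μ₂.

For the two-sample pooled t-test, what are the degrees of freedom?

degrees of freedom = 27

df = n₁ + n₂ − 2 = 20 + 9 − 2 = 27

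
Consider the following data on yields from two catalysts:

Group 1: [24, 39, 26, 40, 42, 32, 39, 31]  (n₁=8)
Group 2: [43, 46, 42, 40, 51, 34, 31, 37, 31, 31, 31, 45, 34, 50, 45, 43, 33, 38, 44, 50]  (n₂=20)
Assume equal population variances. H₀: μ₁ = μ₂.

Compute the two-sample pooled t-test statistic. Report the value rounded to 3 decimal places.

x̄₁=34.125, s₁=6.833, n₁=8
x̄₂=39.950, s₂=6.894, n₂=20
s_p² = [7·6.833² + 19·6.894²]/26 = 47.3010
SE = √(s_p²·(1/8+1/20)) = 2.8771
t = (34.125−39.950)/2.8771 = -2.0246
df = 26

test statistic = -2.025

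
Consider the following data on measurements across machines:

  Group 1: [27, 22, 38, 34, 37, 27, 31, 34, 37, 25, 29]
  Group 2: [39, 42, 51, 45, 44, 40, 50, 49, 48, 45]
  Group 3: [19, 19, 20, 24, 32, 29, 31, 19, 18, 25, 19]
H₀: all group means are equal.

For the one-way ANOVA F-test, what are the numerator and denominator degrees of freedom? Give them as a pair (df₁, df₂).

degrees of freedom = [2, 29]

k = 3 groups, N = 32 total
df = (k−1, N−k) = (3−1, 32−3) = (2, 29)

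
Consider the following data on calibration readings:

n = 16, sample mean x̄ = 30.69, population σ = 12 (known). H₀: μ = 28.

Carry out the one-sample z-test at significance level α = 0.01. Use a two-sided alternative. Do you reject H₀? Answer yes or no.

reject H₀: no

SE = σ/√n = 12/√16 = 3.0000
z = (x̄−μ₀)/SE = (30.69−28)/3.0000 = 0.8967
p-value (two-sided) = 0.36990
At α=0.01: p ≥ α → fail to reject H₀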